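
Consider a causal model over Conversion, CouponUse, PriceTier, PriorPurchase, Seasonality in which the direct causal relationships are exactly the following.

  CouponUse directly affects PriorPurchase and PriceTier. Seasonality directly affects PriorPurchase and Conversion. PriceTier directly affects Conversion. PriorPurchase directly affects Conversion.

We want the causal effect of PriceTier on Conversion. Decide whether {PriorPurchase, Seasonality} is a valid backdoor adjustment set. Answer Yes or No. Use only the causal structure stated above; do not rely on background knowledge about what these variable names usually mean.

Yes

Backdoor paths from PriceTier to Conversion (paths whose first edge points into PriceTier):
  P1: PriceTier <- CouponUse -> PriorPurchase <- Seasonality -> Conversion
  P2: PriceTier <- CouponUse -> PriorPurchase -> Conversion
Condition 1 (no descendant of PriceTier in the set): holds — descendants of PriceTier are {Conversion}; none are in {PriorPurchase, Seasonality}.
Condition 2 (every backdoor path blocked by {PriorPurchase, Seasonality}):
  P1: blocked at fork node Seasonality ∈ conditioning set.
  P2: blocked at chain node PriorPurchase ∈ conditioning set.
{PriorPurchase, Seasonality} satisfies the backdoor criterion.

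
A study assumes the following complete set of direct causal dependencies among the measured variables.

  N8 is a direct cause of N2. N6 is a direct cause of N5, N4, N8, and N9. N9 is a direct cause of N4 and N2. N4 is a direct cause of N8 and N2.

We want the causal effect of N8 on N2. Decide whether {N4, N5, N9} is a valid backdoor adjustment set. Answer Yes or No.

Backdoor paths from N8 to N2 (paths whose first edge points into N8):
  P1: N8 <- N6 -> N9 -> N4 -> N2
  P2: N8 <- N6 -> N9 -> N2
  P3: N8 <- N6 -> N4 <- N9 -> N2
  P4: N8 <- N6 -> N4 -> N2
  P5: N8 <- N4 <- N6 -> N9 -> N2
  P6: N8 <- N4 <- N9 -> N2
  P7: N8 <- N4 -> N2
Condition 1 (no descendant of N8 in the set): holds — descendants of N8 are {N2}; none are in {N4, N5, N9}.
Condition 2 (every backdoor path blocked by {N4, N5, N9}):
  P1: blocked at chain node N9 ∈ conditioning set.
  P2: blocked at chain node N9 ∈ conditioning set.
  P3: blocked at fork node N9 ∈ conditioning set.
  P4: blocked at chain node N4 ∈ conditioning set.
  P5: blocked at chain node N4 ∈ conditioning set.
  P6: blocked at chain node N4 ∈ conditioning set.
  P7: blocked at fork node N4 ∈ conditioning set.
{N4, N5, N9} satisfies the backdoor criterion.

Yes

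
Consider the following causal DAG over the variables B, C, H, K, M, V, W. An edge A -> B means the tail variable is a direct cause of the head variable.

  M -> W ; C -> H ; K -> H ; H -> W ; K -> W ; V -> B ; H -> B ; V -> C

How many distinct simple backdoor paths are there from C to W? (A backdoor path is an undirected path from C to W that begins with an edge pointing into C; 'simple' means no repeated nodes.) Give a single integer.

2

A backdoor path from C to W is any simple undirected path whose first edge points into C (i.e. leaves C via a parent).
Parents of C: {V}.
Enumerating:
  P1: C <- V -> B <- H <- K -> W
  P2: C <- V -> B <- H -> W
That exhausts the simple backdoor paths. Count: 2.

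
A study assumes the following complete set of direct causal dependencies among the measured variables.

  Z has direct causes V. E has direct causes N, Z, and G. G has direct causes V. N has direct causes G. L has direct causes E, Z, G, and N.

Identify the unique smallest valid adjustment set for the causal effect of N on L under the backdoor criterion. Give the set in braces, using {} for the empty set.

{G}

Variables eligible for adjustment (non-descendants of N, excluding N and L): {G, V, Z}.
Backdoor paths from N to L:
  P1: N <- G <- V -> Z -> E -> L
  P2: N <- G <- V -> Z -> L
  P3: N <- G -> E <- Z -> L
  P4: N <- G -> E -> L
  P5: N <- G -> L
The empty set is not sufficient: P1 (N <- G <- V -> Z -> E -> L) has no collider blocking it and no conditioned non-collider, so it is open.
Try {G}:
  P1: blocked at chain node G ∈ conditioning set.
  P2: blocked at chain node G ∈ conditioning set.
  P3: blocked at fork node G ∈ conditioning set.
  P4: blocked at fork node G ∈ conditioning set.
  P5: blocked at fork node G ∈ conditioning set.
{G} contains no descendant of N and blocks every backdoor path.
No other singleton works — e.g. {V} leaves P4 open — so {G} is the unique smallest valid adjustment set.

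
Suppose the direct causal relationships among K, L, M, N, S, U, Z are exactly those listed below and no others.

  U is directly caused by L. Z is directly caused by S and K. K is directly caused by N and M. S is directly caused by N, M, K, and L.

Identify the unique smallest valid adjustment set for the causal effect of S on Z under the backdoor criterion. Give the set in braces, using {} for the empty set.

{K}

Variables eligible for adjustment (non-descendants of S, excluding S and Z): {K, L, M, N, U}.
Backdoor paths from S to Z:
  P1: S <- M -> K -> Z
  P2: S <- N -> K -> Z
  P3: S <- K -> Z
The empty set is not sufficient: P1 (S <- M -> K -> Z) has no collider blocking it and no conditioned non-collider, so it is open.
Try {K}:
  P1: blocked at chain node K ∈ conditioning set.
  P2: blocked at chain node K ∈ conditioning set.
  P3: blocked at fork node K ∈ conditioning set.
{K} contains no descendant of S and blocks every backdoor path.
No other singleton works — e.g. {M} leaves P2 open — so {K} is the unique smallest valid adjustment set.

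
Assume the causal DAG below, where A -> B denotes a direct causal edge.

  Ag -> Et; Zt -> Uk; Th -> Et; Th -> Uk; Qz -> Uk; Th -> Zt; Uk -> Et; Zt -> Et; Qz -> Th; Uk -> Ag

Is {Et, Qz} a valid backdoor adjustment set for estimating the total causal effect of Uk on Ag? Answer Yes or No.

No

Backdoor paths from Uk to Ag (paths whose first edge points into Uk):
  P1: Uk <- Qz -> Th -> Zt -> Et <- Ag
  P2: Uk <- Qz -> Th -> Et <- Ag
  P3: Uk <- Th -> Zt -> Et <- Ag
  P4: Uk <- Th -> Et <- Ag
  P5: Uk <- Zt <- Th -> Et <- Ag
  P6: Uk <- Zt -> Et <- Ag
Condition 1 (no descendant of Uk in the set): FAILS — Et is a descendant of Uk.
Condition 2 (every backdoor path blocked by {Et, Qz}):
  P1: blocked at fork node Qz ∈ conditioning set.
  P2: blocked at fork node Qz ∈ conditioning set.
  P3: open — collider(s) Et are conditioned on (or have a conditioned descendant) and no non-collider on the path is in the set.
  P4: open — collider(s) Et are conditioned on (or have a conditioned descendant) and no non-collider on the path is in the set.
  P5: open — collider(s) Et are conditioned on (or have a conditioned descendant) and no non-collider on the path is in the set.
  P6: open — collider(s) Et are conditioned on (or have a conditioned descendant) and no non-collider on the path is in the set.
{Et, Qz} does not satisfy the backdoor criterion.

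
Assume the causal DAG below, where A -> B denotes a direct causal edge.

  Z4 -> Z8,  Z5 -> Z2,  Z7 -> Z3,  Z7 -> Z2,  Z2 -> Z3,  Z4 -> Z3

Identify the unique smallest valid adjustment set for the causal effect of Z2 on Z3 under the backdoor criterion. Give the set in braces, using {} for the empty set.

Variables eligible for adjustment (non-descendants of Z2, excluding Z2 and Z3): {Z4, Z5, Z7, Z8}.
Backdoor paths from Z2 to Z3:
  P1: Z2 <- Z7 -> Z3
The empty set is not sufficient: P1 (Z2 <- Z7 -> Z3) has no collider blocking it and no conditioned non-collider, so it is open.
Try {Z7}:
  P1: blocked at fork node Z7 ∈ conditioning set.
{Z7} contains no descendant of Z2 and blocks every backdoor path.
No other singleton works — e.g. {Z4} leaves P1 open — so {Z7} is the unique smallest valid adjustment set.

{Z7}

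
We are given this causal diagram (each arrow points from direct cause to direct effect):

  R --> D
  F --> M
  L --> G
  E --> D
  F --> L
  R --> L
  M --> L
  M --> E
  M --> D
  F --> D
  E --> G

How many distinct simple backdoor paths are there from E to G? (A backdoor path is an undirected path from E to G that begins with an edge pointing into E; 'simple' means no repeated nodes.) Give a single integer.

A backdoor path from E to G is any simple undirected path whose first edge points into E (i.e. leaves E via a parent).
Parents of E: {M}.
Enumerating:
  P1: E <- M <- F -> L -> G
  P2: E <- M <- F -> D <- R -> L -> G
  P3: E <- M -> L -> G
  P4: E <- M -> D <- R -> L -> G
  P5: E <- M -> D <- F -> L -> G
That exhausts the simple backdoor paths. Count: 5.

5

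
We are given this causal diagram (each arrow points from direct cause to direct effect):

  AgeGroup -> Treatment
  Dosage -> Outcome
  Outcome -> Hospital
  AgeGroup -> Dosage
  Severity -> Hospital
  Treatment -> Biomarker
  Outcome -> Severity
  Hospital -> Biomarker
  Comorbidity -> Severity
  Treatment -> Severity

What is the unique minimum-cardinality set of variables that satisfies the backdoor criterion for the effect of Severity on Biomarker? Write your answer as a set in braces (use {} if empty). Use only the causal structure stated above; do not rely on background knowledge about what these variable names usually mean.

{Outcome, Treatment}

Variables eligible for adjustment (non-descendants of Severity, excluding Severity and Biomarker): {AgeGroup, Comorbidity, Dosage, Outcome, Treatment}.
Backdoor paths from Severity to Biomarker:
  P1: Severity <- Outcome <- Dosage <- AgeGroup -> Treatment -> Biomarker
  P2: Severity <- Outcome -> Hospital -> Biomarker
  P3: Severity <- Treatment <- AgeGroup -> Dosage -> Outcome -> Hospital -> Biomarker
  P4: Severity <- Treatment -> Biomarker
The empty set is not sufficient: P1 (Severity <- Outcome <- Dosage <- AgeGroup -> Treatment -> Biomarker) has no collider blocking it and no conditioned non-collider, so it is open.
Try {Outcome, Treatment}:
  P1: blocked at chain node Outcome ∈ conditioning set.
  P2: blocked at fork node Outcome ∈ conditioning set.
  P3: blocked at chain node Treatment ∈ conditioning set.
  P4: blocked at fork node Treatment ∈ conditioning set.
{Outcome, Treatment} contains no descendant of Severity and blocks every backdoor path.
Every element of {Outcome, Treatment} is needed (dropping Outcome leaves P2 open; dropping Treatment leaves P4 open), so no proper subset is valid.
Among all size-2 subsets of the eligible variables, only {Outcome, Treatment} blocks every backdoor path, so it is the unique smallest valid adjustment set.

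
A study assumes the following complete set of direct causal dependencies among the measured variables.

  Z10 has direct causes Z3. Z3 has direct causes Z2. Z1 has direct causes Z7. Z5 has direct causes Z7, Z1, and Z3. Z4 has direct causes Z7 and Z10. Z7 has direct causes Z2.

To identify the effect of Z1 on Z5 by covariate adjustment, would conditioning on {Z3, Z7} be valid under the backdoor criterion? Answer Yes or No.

Yes

Backdoor paths from Z1 to Z5 (paths whose first edge points into Z1):
  P1: Z1 <- Z7 <- Z2 -> Z3 -> Z5
  P2: Z1 <- Z7 -> Z4 <- Z10 <- Z3 -> Z5
  P3: Z1 <- Z7 -> Z5
Condition 1 (no descendant of Z1 in the set): holds — descendants of Z1 are {Z5}; none are in {Z3, Z7}.
Condition 2 (every backdoor path blocked by {Z3, Z7}):
  P1: blocked at chain node Z7 ∈ conditioning set.
  P2: blocked at fork node Z7 ∈ conditioning set.
  P3: blocked at fork node Z7 ∈ conditioning set.
{Z3, Z7} satisfies the backdoor criterion.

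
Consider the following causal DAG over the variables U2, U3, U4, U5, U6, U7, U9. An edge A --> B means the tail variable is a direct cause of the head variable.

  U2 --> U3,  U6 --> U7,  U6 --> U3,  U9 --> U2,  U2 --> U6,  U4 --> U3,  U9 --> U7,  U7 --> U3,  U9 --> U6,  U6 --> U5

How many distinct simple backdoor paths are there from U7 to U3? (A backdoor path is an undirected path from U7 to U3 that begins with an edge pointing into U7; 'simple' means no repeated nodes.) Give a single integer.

7

A backdoor path from U7 to U3 is any simple undirected path whose first edge points into U7 (i.e. leaves U7 via a parent).
Parents of U7: {U6, U9}.
Enumerating:
  P1: U7 <- U9 -> U2 -> U6 -> U3
  P2: U7 <- U9 -> U2 -> U3
  P3: U7 <- U9 -> U6 <- U2 -> U3
  P4: U7 <- U9 -> U6 -> U3
  P5: U7 <- U6 <- U9 -> U2 -> U3
  P6: U7 <- U6 <- U2 -> U3
  P7: U7 <- U6 -> U3
That exhausts the simple backdoor paths. Count: 7.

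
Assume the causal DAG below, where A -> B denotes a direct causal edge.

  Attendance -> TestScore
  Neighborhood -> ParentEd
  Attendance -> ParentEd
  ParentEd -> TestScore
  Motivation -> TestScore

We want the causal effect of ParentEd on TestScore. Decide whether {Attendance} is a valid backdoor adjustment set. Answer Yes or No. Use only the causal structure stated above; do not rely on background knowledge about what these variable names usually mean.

Yes

Backdoor paths from ParentEd to TestScore (paths whose first edge points into ParentEd):
  P1: ParentEd <- Attendance -> TestScore
Condition 1 (no descendant of ParentEd in the set): holds — descendants of ParentEd are {TestScore}; none are in {Attendance}.
Condition 2 (every backdoor path blocked by {Attendance}):
  P1: blocked at fork node Attendance ∈ conditioning set.
{Attendance} satisfies the backdoor criterion.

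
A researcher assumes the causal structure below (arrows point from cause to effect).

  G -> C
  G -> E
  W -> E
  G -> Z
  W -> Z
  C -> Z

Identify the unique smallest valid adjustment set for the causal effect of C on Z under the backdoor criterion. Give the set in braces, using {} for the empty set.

{G}

Variables eligible for adjustment (non-descendants of C, excluding C and Z): {E, G, W}.
Backdoor paths from C to Z:
  P1: C <- G -> E <- W -> Z
  P2: C <- G -> Z
The empty set is not sufficient: P2 (C <- G -> Z) has no collider blocking it and no conditioned non-collider, so it is open.
Try {G}:
  P1: blocked at fork node G ∈ conditioning set.
  P2: blocked at fork node G ∈ conditioning set.
{G} contains no descendant of C and blocks every backdoor path.
No other singleton works — e.g. {W} leaves P2 open — so {G} is the unique smallest valid adjustment set.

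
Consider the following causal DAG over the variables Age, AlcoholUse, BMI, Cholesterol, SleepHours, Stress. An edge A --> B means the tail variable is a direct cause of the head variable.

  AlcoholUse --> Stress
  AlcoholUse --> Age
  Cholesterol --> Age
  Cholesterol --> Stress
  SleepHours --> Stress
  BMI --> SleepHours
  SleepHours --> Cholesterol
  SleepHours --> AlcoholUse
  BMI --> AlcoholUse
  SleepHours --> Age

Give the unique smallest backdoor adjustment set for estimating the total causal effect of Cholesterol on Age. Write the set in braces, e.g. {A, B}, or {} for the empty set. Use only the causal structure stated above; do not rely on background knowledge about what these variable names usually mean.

{SleepHours}

Variables eligible for adjustment (non-descendants of Cholesterol, excluding Cholesterol and Age): {AlcoholUse, BMI, SleepHours}.
Backdoor paths from Cholesterol to Age:
  P1: Cholesterol <- SleepHours <- BMI -> AlcoholUse -> Age
  P2: Cholesterol <- SleepHours -> AlcoholUse -> Age
  P3: Cholesterol <- SleepHours -> Age
  P4: Cholesterol <- SleepHours -> Stress <- AlcoholUse -> Age
The empty set is not sufficient: P1 (Cholesterol <- SleepHours <- BMI -> AlcoholUse -> Age) has no collider blocking it and no conditioned non-collider, so it is open.
Try {SleepHours}:
  P1: blocked at chain node SleepHours ∈ conditioning set.
  P2: blocked at fork node SleepHours ∈ conditioning set.
  P3: blocked at fork node SleepHours ∈ conditioning set.
  P4: blocked at fork node SleepHours ∈ conditioning set.
{SleepHours} contains no descendant of Cholesterol and blocks every backdoor path.
No other singleton works — e.g. {BMI} leaves P2 open — so {SleepHours} is the unique smallest valid adjustment set.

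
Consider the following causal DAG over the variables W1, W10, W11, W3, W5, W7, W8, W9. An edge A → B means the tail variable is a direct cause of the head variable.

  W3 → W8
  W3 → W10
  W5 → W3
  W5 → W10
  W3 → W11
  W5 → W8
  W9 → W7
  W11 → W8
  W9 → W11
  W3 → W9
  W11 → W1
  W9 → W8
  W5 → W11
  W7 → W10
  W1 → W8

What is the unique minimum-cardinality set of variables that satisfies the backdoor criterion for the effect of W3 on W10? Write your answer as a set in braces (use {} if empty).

{W5}

Variables eligible for adjustment (non-descendants of W3, excluding W3 and W10): {W5}.
Backdoor paths from W3 to W10:
  P1: W3 <- W5 -> W10
  P2: W3 <- W5 -> W11 <- W9 -> W7 -> W10
  P3: W3 <- W5 -> W11 -> W1 -> W8 <- W9 -> W7 -> W10
  P4: W3 <- W5 -> W11 -> W8 <- W9 -> W7 -> W10
  P5: W3 <- W5 -> W8 <- W9 -> W7 -> W10
  P6: W3 <- W5 -> W8 <- W11 <- W9 -> W7 -> W10
  P7: W3 <- W5 -> W8 <- W1 <- W11 <- W9 -> W7 -> W10
The empty set is not sufficient: P1 (W3 <- W5 -> W10) has no collider blocking it and no conditioned non-collider, so it is open.
Try {W5}:
  P1: blocked at fork node W5 ∈ conditioning set.
  P2: blocked at fork node W5 ∈ conditioning set.
  P3: blocked at fork node W5 ∈ conditioning set.
  P4: blocked at fork node W5 ∈ conditioning set.
  P5: blocked at fork node W5 ∈ conditioning set.
  P6: blocked at fork node W5 ∈ conditioning set.
  P7: blocked at fork node W5 ∈ conditioning set.
{W5} contains no descendant of W3 and blocks every backdoor path.
{W5} is the unique smallest valid adjustment set.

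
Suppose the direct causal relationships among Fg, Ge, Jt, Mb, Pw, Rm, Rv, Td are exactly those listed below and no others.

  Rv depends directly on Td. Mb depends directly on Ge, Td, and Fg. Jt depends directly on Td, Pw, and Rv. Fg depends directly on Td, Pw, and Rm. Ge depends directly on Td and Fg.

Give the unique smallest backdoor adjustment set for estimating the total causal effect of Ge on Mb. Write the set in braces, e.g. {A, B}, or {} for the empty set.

Variables eligible for adjustment (non-descendants of Ge, excluding Ge and Mb): {Fg, Jt, Pw, Rm, Rv, Td}.
Backdoor paths from Ge to Mb:
  P1: Ge <- Td -> Fg -> Mb
  P2: Ge <- Td -> Rv -> Jt <- Pw -> Fg -> Mb
  P3: Ge <- Td -> Jt <- Pw -> Fg -> Mb
  P4: Ge <- Td -> Mb
  P5: Ge <- Fg <- Pw -> Jt <- Td -> Mb
  P6: Ge <- Fg <- Pw -> Jt <- Rv <- Td -> Mb
  P7: Ge <- Fg <- Td -> Mb
  P8: Ge <- Fg -> Mb
The empty set is not sufficient: P1 (Ge <- Td -> Fg -> Mb) has no collider blocking it and no conditioned non-collider, so it is open.
Try {Fg, Td}:
  P1: blocked at fork node Td ∈ conditioning set.
  P2: blocked at fork node Td ∈ conditioning set.
  P3: blocked at fork node Td ∈ conditioning set.
  P4: blocked at fork node Td ∈ conditioning set.
  P5: blocked at chain node Fg ∈ conditioning set.
  P6: blocked at chain node Fg ∈ conditioning set.
  P7: blocked at chain node Fg ∈ conditioning set.
  P8: blocked at fork node Fg ∈ conditioning set.
{Fg, Td} contains no descendant of Ge and blocks every backdoor path.
Every element of {Fg, Td} is needed (dropping Fg leaves P8 open; dropping Td leaves P4 open), so no proper subset is valid.
Among all size-2 subsets of the eligible variables, only {Fg, Td} blocks every backdoor path, so it is the unique smallest valid adjustment set.

{Fg, Td}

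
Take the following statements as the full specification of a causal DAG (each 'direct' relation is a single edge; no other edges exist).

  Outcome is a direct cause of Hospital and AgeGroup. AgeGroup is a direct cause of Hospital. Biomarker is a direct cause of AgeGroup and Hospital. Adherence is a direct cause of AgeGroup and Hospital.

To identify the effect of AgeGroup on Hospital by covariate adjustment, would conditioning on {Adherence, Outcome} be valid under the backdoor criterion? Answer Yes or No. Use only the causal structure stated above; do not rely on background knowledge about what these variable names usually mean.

Backdoor paths from AgeGroup to Hospital (paths whose first edge points into AgeGroup):
  P1: AgeGroup <- Adherence -> Hospital
  P2: AgeGroup <- Outcome -> Hospital
  P3: AgeGroup <- Biomarker -> Hospital
Condition 1 (no descendant of AgeGroup in the set): holds — descendants of AgeGroup are {Hospital}; none are in {Adherence, Outcome}.
Condition 2 (every backdoor path blocked by {Adherence, Outcome}):
  P1: blocked at fork node Adherence ∈ conditioning set.
  P2: blocked at fork node Outcome ∈ conditioning set.
  P3: open — no interior node is in the conditioning set.
{Adherence, Outcome} does not satisfy the backdoor criterion.

No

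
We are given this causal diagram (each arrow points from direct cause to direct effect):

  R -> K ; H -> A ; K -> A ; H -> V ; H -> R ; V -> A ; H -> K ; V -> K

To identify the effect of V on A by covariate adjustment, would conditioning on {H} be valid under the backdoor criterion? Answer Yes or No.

Backdoor paths from V to A (paths whose first edge points into V):
  P1: V <- H -> R -> K -> A
  P2: V <- H -> K -> A
  P3: V <- H -> A
Condition 1 (no descendant of V in the set): holds — descendants of V are {A, K}; none are in {H}.
Condition 2 (every backdoor path blocked by {H}):
  P1: blocked at fork node H ∈ conditioning set.
  P2: blocked at fork node H ∈ conditioning set.
  P3: blocked at fork node H ∈ conditioning set.
{H} satisfies the backdoor criterion.

Yes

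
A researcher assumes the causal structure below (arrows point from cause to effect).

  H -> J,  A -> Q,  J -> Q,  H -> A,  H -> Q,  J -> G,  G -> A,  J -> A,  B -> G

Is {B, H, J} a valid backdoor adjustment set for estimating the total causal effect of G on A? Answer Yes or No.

Yes

Backdoor paths from G to A (paths whose first edge points into G):
  P1: G <- J <- H -> A
  P2: G <- J <- H -> Q <- A
  P3: G <- J -> A
  P4: G <- J -> Q <- H -> A
  P5: G <- J -> Q <- A
Condition 1 (no descendant of G in the set): holds — descendants of G are {A, Q}; none are in {B, H, J}.
Condition 2 (every backdoor path blocked by {B, H, J}):
  P1: blocked at chain node J ∈ conditioning set.
  P2: blocked at chain node J ∈ conditioning set.
  P3: blocked at fork node J ∈ conditioning set.
  P4: blocked at fork node J ∈ conditioning set.
  P5: blocked at fork node J ∈ conditioning set.
{B, H, J} satisfies the backdoor criterion.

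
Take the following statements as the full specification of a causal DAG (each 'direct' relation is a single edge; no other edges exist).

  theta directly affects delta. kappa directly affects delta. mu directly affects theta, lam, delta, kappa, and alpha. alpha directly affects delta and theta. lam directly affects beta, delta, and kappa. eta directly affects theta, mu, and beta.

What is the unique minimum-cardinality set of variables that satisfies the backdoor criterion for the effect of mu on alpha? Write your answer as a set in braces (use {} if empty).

Variables eligible for adjustment (non-descendants of mu, excluding mu and alpha): {eta}.
Backdoor paths from mu to alpha:
  P1: mu <- eta -> theta <- alpha
  P2: mu <- eta -> theta -> delta <- alpha
  P3: mu <- eta -> beta <- lam -> kappa -> delta <- alpha
  P4: mu <- eta -> beta <- lam -> kappa -> delta <- theta <- alpha
  P5: mu <- eta -> beta <- lam -> delta <- alpha
  P6: mu <- eta -> beta <- lam -> delta <- theta <- alpha
Each backdoor path contains an unconditioned collider, so every path is already blocked with the empty conditioning set:
  P1: blocked at collider theta (neither it nor any descendant is in the conditioning set).
  P2: blocked at collider delta (neither it nor any descendant is in the conditioning set).
  P3: blocked at collider beta (neither it nor any descendant is in the conditioning set).
  P4: blocked at collider beta (neither it nor any descendant is in the conditioning set).
  P5: blocked at collider beta (neither it nor any descendant is in the conditioning set).
  P6: blocked at collider beta (neither it nor any descendant is in the conditioning set).
The empty set is therefore the unique smallest valid set.

{}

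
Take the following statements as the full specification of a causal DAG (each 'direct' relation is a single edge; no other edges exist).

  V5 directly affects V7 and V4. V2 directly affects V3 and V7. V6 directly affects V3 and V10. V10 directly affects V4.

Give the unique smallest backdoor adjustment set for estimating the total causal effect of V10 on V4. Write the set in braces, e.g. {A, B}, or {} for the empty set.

{}

Variables eligible for adjustment (non-descendants of V10, excluding V10 and V4): {V2, V3, V5, V6, V7}.
Backdoor paths from V10 to V4:
  P1: V10 <- V6 -> V3 <- V2 -> V7 <- V5 -> V4
Each backdoor path contains an unconditioned collider, so every path is already blocked with the empty conditioning set:
  P1: blocked at collider V3 (neither it nor any descendant is in the conditioning set).
The empty set is therefore the unique smallest valid set.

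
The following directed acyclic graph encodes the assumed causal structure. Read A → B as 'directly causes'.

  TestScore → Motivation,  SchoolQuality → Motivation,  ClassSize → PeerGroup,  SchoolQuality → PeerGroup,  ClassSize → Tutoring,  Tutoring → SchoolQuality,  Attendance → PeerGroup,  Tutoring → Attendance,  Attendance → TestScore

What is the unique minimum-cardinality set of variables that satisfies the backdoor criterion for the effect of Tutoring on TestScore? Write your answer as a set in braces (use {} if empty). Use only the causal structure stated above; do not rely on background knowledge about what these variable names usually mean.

Variables eligible for adjustment (non-descendants of Tutoring, excluding Tutoring and TestScore): {ClassSize}.
Backdoor paths from Tutoring to TestScore:
  P1: Tutoring <- ClassSize -> PeerGroup <- SchoolQuality -> Motivation <- TestScore
  P2: Tutoring <- ClassSize -> PeerGroup <- Attendance -> TestScore
Each backdoor path contains an unconditioned collider, so every path is already blocked with the empty conditioning set:
  P1: blocked at collider PeerGroup (neither it nor any descendant is in the conditioning set).
  P2: blocked at collider PeerGroup (neither it nor any descendant is in the conditioning set).
The empty set is therefore the unique smallest valid set.

{}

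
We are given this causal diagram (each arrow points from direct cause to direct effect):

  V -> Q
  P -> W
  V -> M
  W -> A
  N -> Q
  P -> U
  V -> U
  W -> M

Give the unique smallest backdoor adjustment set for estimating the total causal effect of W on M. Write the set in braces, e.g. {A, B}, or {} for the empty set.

Variables eligible for adjustment (non-descendants of W, excluding W and M): {N, P, Q, U, V}.
Backdoor paths from W to M:
  P1: W <- P -> U <- V -> M
Each backdoor path contains an unconditioned collider, so every path is already blocked with the empty conditioning set:
  P1: blocked at collider U (neither it nor any descendant is in the conditioning set).
The empty set is therefore the unique smallest valid set.

{}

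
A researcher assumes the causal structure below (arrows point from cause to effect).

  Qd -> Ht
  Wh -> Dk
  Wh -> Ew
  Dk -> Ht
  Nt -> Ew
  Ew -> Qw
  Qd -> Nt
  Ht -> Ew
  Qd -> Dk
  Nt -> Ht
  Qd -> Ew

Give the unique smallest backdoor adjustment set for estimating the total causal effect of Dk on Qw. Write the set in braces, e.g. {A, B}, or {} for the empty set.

Variables eligible for adjustment (non-descendants of Dk, excluding Dk and Qw): {Nt, Qd, Wh}.
Backdoor paths from Dk to Qw:
  P1: Dk <- Qd -> Nt -> Ht -> Ew -> Qw
  P2: Dk <- Qd -> Nt -> Ew -> Qw
  P3: Dk <- Qd -> Ht <- Nt -> Ew -> Qw
  P4: Dk <- Qd -> Ht -> Ew -> Qw
  P5: Dk <- Qd -> Ew -> Qw
  P6: Dk <- Wh -> Ew -> Qw
The empty set is not sufficient: P1 (Dk <- Qd -> Nt -> Ht -> Ew -> Qw) has no collider blocking it and no conditioned non-collider, so it is open.
Try {Qd, Wh}:
  P1: blocked at fork node Qd ∈ conditioning set.
  P2: blocked at fork node Qd ∈ conditioning set.
  P3: blocked at fork node Qd ∈ conditioning set.
  P4: blocked at fork node Qd ∈ conditioning set.
  P5: blocked at fork node Qd ∈ conditioning set.
  P6: blocked at fork node Wh ∈ conditioning set.
{Qd, Wh} contains no descendant of Dk and blocks every backdoor path.
Every element of {Qd, Wh} is needed (dropping Qd leaves P1 open; dropping Wh leaves P6 open), so no proper subset is valid.
Among all size-2 subsets of the eligible variables, only {Qd, Wh} blocks every backdoor path, so it is the unique smallest valid adjustment set.

{Qd, Wh}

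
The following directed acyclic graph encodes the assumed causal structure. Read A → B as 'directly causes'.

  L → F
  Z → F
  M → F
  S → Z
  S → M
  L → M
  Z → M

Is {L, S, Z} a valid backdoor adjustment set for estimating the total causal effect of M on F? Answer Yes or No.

Backdoor paths from M to F (paths whose first edge points into M):
  P1: M <- S -> Z -> F
  P2: M <- L -> F
  P3: M <- Z -> F
Condition 1 (no descendant of M in the set): holds — descendants of M are {F}; none are in {L, S, Z}.
Condition 2 (every backdoor path blocked by {L, S, Z}):
  P1: blocked at fork node S ∈ conditioning set.
  P2: blocked at fork node L ∈ conditioning set.
  P3: blocked at fork node Z ∈ conditioning set.
{L, S, Z} satisfies the backdoor criterion.

Yes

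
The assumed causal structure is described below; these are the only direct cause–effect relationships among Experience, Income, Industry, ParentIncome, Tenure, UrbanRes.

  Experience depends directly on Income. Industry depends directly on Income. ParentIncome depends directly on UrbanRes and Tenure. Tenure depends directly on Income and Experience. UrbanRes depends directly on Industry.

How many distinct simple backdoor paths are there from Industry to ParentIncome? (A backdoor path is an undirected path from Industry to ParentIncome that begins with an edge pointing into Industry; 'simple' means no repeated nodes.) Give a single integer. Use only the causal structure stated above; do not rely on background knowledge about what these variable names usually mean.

2

A backdoor path from Industry to ParentIncome is any simple undirected path whose first edge points into Industry (i.e. leaves Industry via a parent).
Parents of Industry: {Income}.
Enumerating:
  P1: Industry <- Income -> Experience -> Tenure -> ParentIncome
  P2: Industry <- Income -> Tenure -> ParentIncome
That exhausts the simple backdoor paths. Count: 2.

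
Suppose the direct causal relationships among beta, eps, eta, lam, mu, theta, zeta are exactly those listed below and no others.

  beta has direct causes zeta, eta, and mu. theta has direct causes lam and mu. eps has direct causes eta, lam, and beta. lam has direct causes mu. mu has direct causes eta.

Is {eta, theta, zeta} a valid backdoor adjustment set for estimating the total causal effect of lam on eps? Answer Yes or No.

Backdoor paths from lam to eps (paths whose first edge points into lam):
  P1: lam <- mu <- eta -> beta -> eps
  P2: lam <- mu <- eta -> eps
  P3: lam <- mu -> beta <- eta -> eps
  P4: lam <- mu -> beta -> eps
Condition 1 (no descendant of lam in the set): FAILS — theta is a descendant of lam.
Condition 2 (every backdoor path blocked by {eta, theta, zeta}):
  P1: blocked at fork node eta ∈ conditioning set.
  P2: blocked at fork node eta ∈ conditioning set.
  P3: blocked at collider beta (neither it nor any descendant is in the conditioning set).
  P4: open — no interior node is in the conditioning set.
{eta, theta, zeta} does not satisfy the backdoor criterion.

No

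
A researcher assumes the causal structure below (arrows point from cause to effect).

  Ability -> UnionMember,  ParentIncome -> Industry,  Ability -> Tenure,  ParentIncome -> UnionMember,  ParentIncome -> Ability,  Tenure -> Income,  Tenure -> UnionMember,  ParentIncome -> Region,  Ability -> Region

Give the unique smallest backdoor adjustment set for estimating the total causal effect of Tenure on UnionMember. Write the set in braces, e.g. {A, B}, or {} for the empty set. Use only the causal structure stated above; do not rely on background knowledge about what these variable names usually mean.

Variables eligible for adjustment (non-descendants of Tenure, excluding Tenure and UnionMember): {Ability, Industry, ParentIncome, Region}.
Backdoor paths from Tenure to UnionMember:
  P1: Tenure <- Ability <- ParentIncome -> UnionMember
  P2: Tenure <- Ability -> Region <- ParentIncome -> UnionMember
  P3: Tenure <- Ability -> UnionMember
The empty set is not sufficient: P1 (Tenure <- Ability <- ParentIncome -> UnionMember) has no collider blocking it and no conditioned non-collider, so it is open.
Try {Ability}:
  P1: blocked at chain node Ability ∈ conditioning set.
  P2: blocked at fork node Ability ∈ conditioning set.
  P3: blocked at fork node Ability ∈ conditioning set.
{Ability} contains no descendant of Tenure and blocks every backdoor path.
No other singleton works — e.g. {ParentIncome} leaves P3 open — so {Ability} is the unique smallest valid adjustment set.

{Ability}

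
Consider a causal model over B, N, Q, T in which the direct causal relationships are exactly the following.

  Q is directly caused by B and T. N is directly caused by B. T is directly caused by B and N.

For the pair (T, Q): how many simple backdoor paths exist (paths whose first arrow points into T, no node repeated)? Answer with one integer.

A backdoor path from T to Q is any simple undirected path whose first edge points into T (i.e. leaves T via a parent).
Parents of T: {B, N}.
Enumerating:
  P1: T <- B -> Q
  P2: T <- N <- B -> Q
That exhausts the simple backdoor paths. Count: 2.

2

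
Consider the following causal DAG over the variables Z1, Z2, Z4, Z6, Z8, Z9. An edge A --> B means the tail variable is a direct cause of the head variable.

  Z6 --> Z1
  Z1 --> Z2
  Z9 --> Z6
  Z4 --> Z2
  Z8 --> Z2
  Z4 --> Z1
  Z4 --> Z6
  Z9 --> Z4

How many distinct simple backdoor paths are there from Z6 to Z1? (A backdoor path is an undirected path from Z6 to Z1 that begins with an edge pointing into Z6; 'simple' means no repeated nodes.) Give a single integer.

4

A backdoor path from Z6 to Z1 is any simple undirected path whose first edge points into Z6 (i.e. leaves Z6 via a parent).
Parents of Z6: {Z4, Z9}.
Enumerating:
  P1: Z6 <- Z9 -> Z4 -> Z1
  P2: Z6 <- Z9 -> Z4 -> Z2 <- Z1
  P3: Z6 <- Z4 -> Z1
  P4: Z6 <- Z4 -> Z2 <- Z1
That exhausts the simple backdoor paths. Count: 4.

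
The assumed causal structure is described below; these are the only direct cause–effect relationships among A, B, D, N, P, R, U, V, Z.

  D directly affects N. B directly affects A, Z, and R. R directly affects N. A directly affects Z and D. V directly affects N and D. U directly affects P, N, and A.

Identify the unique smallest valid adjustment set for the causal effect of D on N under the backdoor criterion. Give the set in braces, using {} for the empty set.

Variables eligible for adjustment (non-descendants of D, excluding D and N): {A, B, P, R, U, V, Z}.
Backdoor paths from D to N:
  P1: D <- V -> N
  P2: D <- A <- U -> N
  P3: D <- A <- B -> R -> N
  P4: D <- A -> Z <- B -> R -> N
The empty set is not sufficient: P1 (D <- V -> N) has no collider blocking it and no conditioned non-collider, so it is open.
Try {A, V}:
  P1: blocked at fork node V ∈ conditioning set.
  P2: blocked at chain node A ∈ conditioning set.
  P3: blocked at chain node A ∈ conditioning set.
  P4: blocked at fork node A ∈ conditioning set.
{A, V} contains no descendant of D and blocks every backdoor path.
Every element of {A, V} is needed (dropping A leaves P2 open; dropping V leaves P1 open), so no proper subset is valid.
Among all size-2 subsets of the eligible variables, only {A, V} blocks every backdoor path, so it is the unique smallest valid adjustment set.

{A, V}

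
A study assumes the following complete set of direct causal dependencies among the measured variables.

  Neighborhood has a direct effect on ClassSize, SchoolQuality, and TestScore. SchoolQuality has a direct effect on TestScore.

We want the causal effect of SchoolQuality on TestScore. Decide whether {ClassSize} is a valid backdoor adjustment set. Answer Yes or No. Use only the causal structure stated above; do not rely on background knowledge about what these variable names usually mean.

No

Backdoor paths from SchoolQuality to TestScore (paths whose first edge points into SchoolQuality):
  P1: SchoolQuality <- Neighborhood -> TestScore
Condition 1 (no descendant of SchoolQuality in the set): holds — descendants of SchoolQuality are {TestScore}; none are in {ClassSize}.
Condition 2 (every backdoor path blocked by {ClassSize}):
  P1: open — no interior node is in the conditioning set.
{ClassSize} does not satisfy the backdoor criterion.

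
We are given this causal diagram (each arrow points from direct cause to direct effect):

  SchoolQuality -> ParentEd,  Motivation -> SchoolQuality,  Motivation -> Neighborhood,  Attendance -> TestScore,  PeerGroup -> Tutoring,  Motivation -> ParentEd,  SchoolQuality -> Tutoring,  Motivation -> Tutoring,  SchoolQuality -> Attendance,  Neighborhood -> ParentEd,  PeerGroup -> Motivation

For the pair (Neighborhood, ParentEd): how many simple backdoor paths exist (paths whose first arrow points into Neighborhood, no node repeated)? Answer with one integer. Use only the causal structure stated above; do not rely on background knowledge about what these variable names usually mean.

4

A backdoor path from Neighborhood to ParentEd is any simple undirected path whose first edge points into Neighborhood (i.e. leaves Neighborhood via a parent).
Parents of Neighborhood: {Motivation}.
Enumerating:
  P1: Neighborhood <- Motivation <- PeerGroup -> Tutoring <- SchoolQuality -> ParentEd
  P2: Neighborhood <- Motivation -> SchoolQuality -> ParentEd
  P3: Neighborhood <- Motivation -> ParentEd
  P4: Neighborhood <- Motivation -> Tutoring <- SchoolQuality -> ParentEd
That exhausts the simple backdoor paths. Count: 4.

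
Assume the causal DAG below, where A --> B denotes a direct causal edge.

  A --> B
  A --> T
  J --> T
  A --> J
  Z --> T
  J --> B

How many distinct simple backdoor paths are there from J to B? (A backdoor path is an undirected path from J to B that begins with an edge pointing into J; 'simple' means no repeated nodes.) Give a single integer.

A backdoor path from J to B is any simple undirected path whose first edge points into J (i.e. leaves J via a parent).
Parents of J: {A}.
Enumerating:
  P1: J <- A -> B
That exhausts the simple backdoor paths. Count: 1.

1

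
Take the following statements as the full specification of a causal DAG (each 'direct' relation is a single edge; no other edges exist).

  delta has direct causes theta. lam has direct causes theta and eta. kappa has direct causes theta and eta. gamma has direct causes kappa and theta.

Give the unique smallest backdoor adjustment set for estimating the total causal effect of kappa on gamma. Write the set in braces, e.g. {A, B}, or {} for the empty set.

Variables eligible for adjustment (non-descendants of kappa, excluding kappa and gamma): {delta, eta, lam, theta}.
Backdoor paths from kappa to gamma:
  P1: kappa <- eta -> lam <- theta -> gamma
  P2: kappa <- theta -> gamma
The empty set is not sufficient: P2 (kappa <- theta -> gamma) has no collider blocking it and no conditioned non-collider, so it is open.
Try {theta}:
  P1: blocked at collider lam (neither it nor any descendant is in the conditioning set).
  P2: blocked at fork node theta ∈ conditioning set.
{theta} contains no descendant of kappa and blocks every backdoor path.
No other singleton works — e.g. {eta} leaves P2 open — so {theta} is the unique smallest valid adjustment set.

{theta}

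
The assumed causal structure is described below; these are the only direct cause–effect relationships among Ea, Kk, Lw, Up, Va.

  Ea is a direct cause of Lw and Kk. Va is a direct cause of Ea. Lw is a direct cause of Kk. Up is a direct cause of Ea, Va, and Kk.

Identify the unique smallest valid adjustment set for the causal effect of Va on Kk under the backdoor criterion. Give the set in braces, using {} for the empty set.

{Up}

Variables eligible for adjustment (non-descendants of Va, excluding Va and Kk): {Up}.
Backdoor paths from Va to Kk:
  P1: Va <- Up -> Ea -> Lw -> Kk
  P2: Va <- Up -> Ea -> Kk
  P3: Va <- Up -> Kk
The empty set is not sufficient: P1 (Va <- Up -> Ea -> Lw -> Kk) has no collider blocking it and no conditioned non-collider, so it is open.
Try {Up}:
  P1: blocked at fork node Up ∈ conditioning set.
  P2: blocked at fork node Up ∈ conditioning set.
  P3: blocked at fork node Up ∈ conditioning set.
{Up} contains no descendant of Va and blocks every backdoor path.
{Up} is the unique smallest valid adjustment set.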